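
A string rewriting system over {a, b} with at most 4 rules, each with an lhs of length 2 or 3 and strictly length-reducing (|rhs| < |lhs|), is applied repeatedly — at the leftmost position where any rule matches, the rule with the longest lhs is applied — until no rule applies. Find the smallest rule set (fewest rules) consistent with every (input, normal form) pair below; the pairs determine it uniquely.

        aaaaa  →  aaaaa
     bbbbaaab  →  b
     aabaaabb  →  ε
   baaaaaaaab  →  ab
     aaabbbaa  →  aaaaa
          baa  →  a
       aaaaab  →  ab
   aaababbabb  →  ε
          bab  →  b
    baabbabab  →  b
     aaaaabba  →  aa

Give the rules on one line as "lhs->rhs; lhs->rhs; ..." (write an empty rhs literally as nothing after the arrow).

  | aaaaa
  | bbbbaaab => aabaaab => baaab => aab => b
  | aabaaabb => baaabb => aabb => bb => ε
  | baaaaaaaab => aaaaaaab => aaaaab => aaab => ab

aab->b; ba->; bb->; bbb->aa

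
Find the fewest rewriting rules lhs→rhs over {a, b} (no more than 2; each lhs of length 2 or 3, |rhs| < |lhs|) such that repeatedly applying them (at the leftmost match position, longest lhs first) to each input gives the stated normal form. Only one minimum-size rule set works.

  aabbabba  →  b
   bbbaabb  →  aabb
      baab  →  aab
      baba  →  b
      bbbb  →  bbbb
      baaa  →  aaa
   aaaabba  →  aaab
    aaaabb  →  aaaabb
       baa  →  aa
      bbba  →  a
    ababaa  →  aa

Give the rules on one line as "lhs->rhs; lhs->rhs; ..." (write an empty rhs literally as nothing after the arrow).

  | aabbabba => aababba => abbba => abba => aba => b
  | bbbaabb => bbaabb => baabb => aabb
  | baab => aab
  | baba => aba => b

aba->b; ba->a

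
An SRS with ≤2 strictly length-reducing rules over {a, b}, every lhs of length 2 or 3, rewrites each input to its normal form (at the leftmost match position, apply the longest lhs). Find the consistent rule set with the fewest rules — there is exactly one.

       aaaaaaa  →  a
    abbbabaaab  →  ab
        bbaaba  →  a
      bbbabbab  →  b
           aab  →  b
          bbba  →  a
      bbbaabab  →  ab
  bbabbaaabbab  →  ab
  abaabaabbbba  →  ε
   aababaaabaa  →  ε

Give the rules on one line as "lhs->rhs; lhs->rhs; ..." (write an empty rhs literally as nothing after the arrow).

  | aaaaaaa => aaaaa => aaa => a
  | abbbabaaab => abbabaaab => ababaaab => aabaaab => baaab => aaab => ab
  | bbaaba => baaba => aaba => ba => a
  | bbbabbab => bbabbab => babbab => abbab => abab => aab => b

aa->; ba->a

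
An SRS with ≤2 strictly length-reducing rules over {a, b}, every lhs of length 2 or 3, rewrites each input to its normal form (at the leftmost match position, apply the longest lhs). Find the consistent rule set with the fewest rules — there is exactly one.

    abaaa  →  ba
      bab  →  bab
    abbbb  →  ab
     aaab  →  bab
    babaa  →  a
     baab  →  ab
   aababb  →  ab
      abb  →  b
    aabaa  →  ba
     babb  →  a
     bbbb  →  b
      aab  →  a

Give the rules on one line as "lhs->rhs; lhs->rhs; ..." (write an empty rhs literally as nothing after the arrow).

aa->b; bb->a

  | abaaa => abba => aaa => ba
  | bab
  | abbbb => aabb => bbb => ab
  | aaab => bab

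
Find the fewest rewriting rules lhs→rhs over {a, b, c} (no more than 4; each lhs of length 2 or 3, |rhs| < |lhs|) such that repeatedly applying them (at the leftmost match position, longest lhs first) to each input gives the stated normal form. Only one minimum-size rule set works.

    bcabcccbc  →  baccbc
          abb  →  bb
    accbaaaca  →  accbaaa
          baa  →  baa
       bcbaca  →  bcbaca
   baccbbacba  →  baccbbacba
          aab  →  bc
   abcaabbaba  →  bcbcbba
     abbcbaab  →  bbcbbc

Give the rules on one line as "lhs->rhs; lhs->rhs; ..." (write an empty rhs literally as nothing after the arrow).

  | bcabcccbc => baacccbc => baccbc
  | abb => bb
  | accbaaaca => accbaaa
  | baa

aab->bc; aac->a; ab->b; cab->aa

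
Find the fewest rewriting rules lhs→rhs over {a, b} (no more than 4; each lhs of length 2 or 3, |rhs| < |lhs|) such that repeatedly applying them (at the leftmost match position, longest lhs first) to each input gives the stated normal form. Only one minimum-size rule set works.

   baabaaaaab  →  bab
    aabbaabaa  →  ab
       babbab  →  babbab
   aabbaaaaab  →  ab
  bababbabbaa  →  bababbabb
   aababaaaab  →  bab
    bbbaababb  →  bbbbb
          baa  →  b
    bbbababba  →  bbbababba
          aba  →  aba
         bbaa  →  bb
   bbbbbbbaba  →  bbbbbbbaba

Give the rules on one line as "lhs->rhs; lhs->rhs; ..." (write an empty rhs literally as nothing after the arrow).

  | baabaaaaab => baaaaaaab => baaaab => bab
  | aabbaabaa => aabaabaa => aaaabaa => abaa => ab
  | babbab
  | aabbaaaaab => aabaaaaab => aaaaaaab => aaaab => ab

aa->; aaa->; aab->aa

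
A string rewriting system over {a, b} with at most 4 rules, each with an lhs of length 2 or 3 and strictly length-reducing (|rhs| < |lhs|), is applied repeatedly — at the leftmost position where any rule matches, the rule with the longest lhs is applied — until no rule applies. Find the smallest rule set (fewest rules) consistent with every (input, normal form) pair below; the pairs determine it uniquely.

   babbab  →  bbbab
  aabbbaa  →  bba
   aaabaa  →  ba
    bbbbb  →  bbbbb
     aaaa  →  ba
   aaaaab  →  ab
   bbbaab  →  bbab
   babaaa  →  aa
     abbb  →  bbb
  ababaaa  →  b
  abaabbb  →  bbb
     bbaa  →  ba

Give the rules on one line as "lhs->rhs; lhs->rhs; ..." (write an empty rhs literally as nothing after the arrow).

  | babbab => bbbab
  | aabbbaa => abbbaa => bbbaa => bba
  | aaabaa => bbaa => ba
  | bbbbb

aaa->b; abb->bb; baa->a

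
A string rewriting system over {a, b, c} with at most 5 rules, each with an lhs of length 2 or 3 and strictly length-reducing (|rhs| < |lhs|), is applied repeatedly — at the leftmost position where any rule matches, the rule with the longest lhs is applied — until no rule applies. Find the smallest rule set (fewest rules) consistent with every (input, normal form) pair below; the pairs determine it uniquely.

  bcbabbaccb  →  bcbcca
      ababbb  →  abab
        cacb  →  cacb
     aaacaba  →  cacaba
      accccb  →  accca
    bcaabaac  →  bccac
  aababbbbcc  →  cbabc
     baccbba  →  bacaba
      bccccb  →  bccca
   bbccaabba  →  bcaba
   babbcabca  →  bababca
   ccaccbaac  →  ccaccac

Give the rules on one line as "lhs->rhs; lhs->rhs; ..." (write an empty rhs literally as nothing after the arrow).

  | bcbabbaccb => bcbaaccb => bcbcccb => bcbcca
  | ababbb => abab
  | cacb
  | aaacaba => cacaba

aa->c; bb->; bbc->b; ccb->ca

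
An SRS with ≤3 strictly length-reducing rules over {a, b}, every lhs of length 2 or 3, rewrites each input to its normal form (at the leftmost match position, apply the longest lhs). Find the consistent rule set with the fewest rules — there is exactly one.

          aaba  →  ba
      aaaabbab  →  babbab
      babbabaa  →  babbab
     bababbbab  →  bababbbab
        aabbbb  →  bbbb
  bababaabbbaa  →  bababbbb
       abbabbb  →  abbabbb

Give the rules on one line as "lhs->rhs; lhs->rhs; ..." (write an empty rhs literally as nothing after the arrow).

aa->; aaa->b

  | aaba => ba
  | aaaabbab => babbab
  | babbabaa => babbab
  | bababbbab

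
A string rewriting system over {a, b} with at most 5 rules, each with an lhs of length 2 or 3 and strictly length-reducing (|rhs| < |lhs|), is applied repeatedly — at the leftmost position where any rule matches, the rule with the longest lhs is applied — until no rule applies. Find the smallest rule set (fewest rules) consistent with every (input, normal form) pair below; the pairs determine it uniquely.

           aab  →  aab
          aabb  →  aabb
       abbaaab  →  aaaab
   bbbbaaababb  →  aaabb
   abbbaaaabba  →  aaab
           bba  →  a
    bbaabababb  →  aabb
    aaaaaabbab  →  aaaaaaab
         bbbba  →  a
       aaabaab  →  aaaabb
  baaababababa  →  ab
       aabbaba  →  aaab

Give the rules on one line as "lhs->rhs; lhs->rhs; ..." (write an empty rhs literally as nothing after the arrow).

  | aab
  | aabb
  | abbaaab => aaaab
  | bbbbaaababb => bbaaababb => aaababb => aaabb

ba->b; baa->ab; bab->b; bba->a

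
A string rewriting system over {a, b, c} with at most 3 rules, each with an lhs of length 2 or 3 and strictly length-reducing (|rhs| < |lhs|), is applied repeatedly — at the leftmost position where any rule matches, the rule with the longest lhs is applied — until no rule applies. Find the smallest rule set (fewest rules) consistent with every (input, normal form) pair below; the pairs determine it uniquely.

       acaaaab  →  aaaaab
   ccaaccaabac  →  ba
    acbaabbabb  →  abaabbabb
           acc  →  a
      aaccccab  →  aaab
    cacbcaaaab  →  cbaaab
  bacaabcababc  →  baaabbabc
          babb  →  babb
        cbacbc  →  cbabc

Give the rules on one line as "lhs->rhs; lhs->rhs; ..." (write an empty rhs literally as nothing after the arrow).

ac->a; ca->

  | acaaaab => aaaaab
  | ccaaccaabac => caccaabac => ccaabac => cabac => bac => ba
  | acbaabbabb => abaabbabb
  | acc => ac => a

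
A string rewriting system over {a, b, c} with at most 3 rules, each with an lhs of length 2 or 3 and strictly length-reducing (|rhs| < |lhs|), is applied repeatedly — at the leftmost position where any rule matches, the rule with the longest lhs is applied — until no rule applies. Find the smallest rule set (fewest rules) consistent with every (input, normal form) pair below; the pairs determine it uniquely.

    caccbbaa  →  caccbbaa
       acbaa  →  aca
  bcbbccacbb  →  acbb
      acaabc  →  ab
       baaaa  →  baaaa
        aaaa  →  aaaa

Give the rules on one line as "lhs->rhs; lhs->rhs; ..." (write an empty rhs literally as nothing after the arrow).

  | caccbbaa
  | acbaa => aca
  | bcbbccacbb => bbccacbb => bcacbb => acbb
  | acaabc => abbc => ab

bc->; caa->b; cba->c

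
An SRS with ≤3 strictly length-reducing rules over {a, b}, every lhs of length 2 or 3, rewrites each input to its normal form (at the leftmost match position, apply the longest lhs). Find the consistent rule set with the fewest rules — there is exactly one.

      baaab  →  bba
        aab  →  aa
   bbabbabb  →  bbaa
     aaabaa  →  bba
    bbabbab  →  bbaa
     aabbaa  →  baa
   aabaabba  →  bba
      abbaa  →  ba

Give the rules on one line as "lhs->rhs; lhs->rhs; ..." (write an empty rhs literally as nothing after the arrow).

  | baaab => bbab => bba
  | aab => aa
  | bbabbabb => bbababb => bbaabb => bbaab => bbaa
  | aaabaa => babaa => baaa => bba

aaa->ba; ab->a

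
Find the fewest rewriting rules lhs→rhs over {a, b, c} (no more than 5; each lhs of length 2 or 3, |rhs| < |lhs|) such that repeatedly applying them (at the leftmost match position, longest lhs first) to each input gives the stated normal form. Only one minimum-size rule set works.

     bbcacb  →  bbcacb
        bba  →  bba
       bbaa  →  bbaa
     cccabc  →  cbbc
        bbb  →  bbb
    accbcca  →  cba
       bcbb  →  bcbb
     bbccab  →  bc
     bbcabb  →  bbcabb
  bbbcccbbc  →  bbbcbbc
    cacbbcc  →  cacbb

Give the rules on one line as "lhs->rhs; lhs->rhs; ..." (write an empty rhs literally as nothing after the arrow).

  | bbcacb
  | bba
  | bbaa
  | cccabc => cbbc

acc->c; bab->c; bcc->b; cca->b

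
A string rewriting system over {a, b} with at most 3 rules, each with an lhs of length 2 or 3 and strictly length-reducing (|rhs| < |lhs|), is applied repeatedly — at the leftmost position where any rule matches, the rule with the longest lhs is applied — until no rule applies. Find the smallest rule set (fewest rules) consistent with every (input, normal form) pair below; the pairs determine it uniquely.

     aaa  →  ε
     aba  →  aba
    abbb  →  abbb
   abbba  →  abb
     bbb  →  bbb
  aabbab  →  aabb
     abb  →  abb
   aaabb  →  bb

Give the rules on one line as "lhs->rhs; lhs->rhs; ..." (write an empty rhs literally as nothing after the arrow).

aaa->; bba->b

  | aaa => ε
  | aba
  | abbb
  | abbba => abb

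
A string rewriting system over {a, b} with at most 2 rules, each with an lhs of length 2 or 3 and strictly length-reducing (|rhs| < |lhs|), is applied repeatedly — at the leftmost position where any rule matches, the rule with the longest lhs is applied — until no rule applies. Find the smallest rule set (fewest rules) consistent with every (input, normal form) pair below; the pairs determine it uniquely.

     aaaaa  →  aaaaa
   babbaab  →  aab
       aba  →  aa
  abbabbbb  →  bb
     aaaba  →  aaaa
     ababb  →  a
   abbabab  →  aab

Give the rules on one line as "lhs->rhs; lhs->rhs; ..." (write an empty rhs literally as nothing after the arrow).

  | aaaaa
  | babbaab => abbaab => aab
  | aba => aa
  | abbabbbb => abbbb => bb

abb->; ba->a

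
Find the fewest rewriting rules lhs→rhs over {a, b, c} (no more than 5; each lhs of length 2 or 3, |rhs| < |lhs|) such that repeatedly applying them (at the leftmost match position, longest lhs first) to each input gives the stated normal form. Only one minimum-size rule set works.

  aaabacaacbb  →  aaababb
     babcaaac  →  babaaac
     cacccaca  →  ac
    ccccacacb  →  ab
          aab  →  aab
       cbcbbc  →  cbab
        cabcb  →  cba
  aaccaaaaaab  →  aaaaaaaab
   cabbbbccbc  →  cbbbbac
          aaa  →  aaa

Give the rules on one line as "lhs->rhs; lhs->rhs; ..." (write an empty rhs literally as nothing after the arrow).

bc->b; bcb->ba; ca->c; cc->

  | aaabacaacbb => aaabacacbb => aaabaccbb => aaababb
  | babcaaac => babaaac
  | cacccaca => ccccaca => ccaca => aca => ac
  | ccccacacb => ccacacb => acacb => accb => ab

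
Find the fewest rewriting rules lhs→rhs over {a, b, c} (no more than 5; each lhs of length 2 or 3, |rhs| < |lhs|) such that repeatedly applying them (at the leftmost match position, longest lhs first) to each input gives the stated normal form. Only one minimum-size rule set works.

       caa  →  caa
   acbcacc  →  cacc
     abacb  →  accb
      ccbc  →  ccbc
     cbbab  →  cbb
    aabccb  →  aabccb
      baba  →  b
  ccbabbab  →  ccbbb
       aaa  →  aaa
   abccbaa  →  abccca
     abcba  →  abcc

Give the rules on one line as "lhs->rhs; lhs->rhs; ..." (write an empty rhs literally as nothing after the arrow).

acb->; ba->c; bab->bb; bba->b

  | caa
  | acbcacc => cacc
  | abacb => accb
  | ccbc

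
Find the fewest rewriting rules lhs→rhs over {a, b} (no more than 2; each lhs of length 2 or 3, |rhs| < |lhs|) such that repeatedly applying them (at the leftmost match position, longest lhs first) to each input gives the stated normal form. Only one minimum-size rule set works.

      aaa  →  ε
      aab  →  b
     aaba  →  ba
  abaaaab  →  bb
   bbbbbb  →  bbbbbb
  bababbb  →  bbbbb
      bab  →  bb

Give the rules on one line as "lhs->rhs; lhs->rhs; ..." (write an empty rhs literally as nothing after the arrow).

aaa->; ab->b

  | aaa => ε
  | aab => ab => b
  | aaba => aba => ba
  | abaaaab => baaaab => bab => bb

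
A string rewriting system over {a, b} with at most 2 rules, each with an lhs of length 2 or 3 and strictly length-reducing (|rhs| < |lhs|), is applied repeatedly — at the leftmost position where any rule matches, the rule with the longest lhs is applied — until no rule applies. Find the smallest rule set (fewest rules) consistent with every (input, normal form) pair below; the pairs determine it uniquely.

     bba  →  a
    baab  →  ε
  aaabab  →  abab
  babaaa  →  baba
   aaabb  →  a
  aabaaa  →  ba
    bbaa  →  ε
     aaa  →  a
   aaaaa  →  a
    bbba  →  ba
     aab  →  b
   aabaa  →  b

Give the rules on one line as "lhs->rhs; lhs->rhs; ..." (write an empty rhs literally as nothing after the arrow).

  | bba => a
  | baab => bb => ε
  | aaabab => abab
  | babaaa => baba

aa->; bb->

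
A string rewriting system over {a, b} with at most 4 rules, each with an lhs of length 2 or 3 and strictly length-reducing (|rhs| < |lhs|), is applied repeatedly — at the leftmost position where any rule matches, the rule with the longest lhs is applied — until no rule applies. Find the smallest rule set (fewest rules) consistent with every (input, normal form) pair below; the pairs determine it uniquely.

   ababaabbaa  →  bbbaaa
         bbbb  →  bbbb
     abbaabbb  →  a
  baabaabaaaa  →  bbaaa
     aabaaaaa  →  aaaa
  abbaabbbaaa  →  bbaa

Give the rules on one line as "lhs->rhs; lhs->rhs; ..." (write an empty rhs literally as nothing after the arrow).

ab->a; aba->bb; abb->; bab->ab

  | ababaabbaa => bbbaabbaa => bbbaaa
  | bbbb
  | abbaabbb => aabbb => ab => a
  | baabaabaaaa => babbabaaaa => abbabaaaa => abaaaa => bbaaa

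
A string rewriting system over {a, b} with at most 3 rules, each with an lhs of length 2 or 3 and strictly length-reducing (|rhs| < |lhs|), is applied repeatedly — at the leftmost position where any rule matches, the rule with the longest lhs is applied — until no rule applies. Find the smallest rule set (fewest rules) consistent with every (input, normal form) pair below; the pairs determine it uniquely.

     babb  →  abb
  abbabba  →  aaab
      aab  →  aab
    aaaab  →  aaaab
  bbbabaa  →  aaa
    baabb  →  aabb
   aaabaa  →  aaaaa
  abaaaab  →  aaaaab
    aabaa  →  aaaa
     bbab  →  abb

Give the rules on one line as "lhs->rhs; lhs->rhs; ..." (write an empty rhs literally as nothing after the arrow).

  | babb => abb
  | abbabba => aabbba => aabab => aaab
  | aab
  | aaaab

ba->a; bba->ab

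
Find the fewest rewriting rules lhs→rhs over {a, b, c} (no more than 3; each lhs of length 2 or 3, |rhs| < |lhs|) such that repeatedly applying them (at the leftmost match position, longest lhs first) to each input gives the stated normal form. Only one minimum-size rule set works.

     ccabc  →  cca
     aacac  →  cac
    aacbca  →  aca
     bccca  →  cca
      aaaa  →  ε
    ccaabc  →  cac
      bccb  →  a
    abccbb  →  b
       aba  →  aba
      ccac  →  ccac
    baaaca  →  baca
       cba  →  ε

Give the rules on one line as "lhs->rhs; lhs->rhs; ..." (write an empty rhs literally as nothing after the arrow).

aa->; bc->; cb->a

  | ccabc => cca
  | aacac => cac
  | aacbca => cbca => aca
  | bccca => cca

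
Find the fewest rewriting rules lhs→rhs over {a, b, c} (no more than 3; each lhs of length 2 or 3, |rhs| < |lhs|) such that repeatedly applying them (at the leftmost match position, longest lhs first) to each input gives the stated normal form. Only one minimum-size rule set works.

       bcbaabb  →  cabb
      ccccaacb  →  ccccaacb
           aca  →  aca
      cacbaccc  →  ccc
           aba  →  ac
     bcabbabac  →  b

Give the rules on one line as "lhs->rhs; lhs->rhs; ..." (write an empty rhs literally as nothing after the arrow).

acc->b; ba->c; bc->

  | bcbaabb => baabb => cabb
  | ccccaacb
  | aca
  | cacbaccc => caccccc => cbccc => ccc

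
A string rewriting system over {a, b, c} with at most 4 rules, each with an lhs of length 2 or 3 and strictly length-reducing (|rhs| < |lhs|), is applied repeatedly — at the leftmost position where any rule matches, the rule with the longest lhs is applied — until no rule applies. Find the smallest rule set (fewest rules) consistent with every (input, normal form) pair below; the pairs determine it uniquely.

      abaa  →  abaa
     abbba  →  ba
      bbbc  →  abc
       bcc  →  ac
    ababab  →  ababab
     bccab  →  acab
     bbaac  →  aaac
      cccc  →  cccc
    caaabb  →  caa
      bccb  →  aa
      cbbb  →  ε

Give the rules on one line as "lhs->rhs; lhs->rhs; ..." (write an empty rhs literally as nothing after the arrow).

  | abaa
  | abbba => ba
  | bbbc => abc
  | bcc => ac

abb->; bb->a; bcc->ac; cb->a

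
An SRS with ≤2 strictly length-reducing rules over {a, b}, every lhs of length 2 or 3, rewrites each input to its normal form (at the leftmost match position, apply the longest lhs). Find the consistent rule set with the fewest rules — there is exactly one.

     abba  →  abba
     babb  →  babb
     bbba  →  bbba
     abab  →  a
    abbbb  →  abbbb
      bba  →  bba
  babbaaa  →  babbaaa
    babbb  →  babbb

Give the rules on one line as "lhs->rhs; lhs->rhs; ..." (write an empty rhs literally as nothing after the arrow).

aab->a; aba->aa

  | abba
  | babb
  | bbba
  | abab => aab => a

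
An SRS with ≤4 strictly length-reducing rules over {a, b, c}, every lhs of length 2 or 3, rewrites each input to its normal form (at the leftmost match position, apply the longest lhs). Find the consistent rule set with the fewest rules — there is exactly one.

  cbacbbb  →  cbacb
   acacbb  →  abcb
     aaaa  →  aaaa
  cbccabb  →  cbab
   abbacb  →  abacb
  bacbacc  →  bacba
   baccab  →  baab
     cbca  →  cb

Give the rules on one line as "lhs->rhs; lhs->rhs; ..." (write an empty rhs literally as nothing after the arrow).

  | cbacbbb => cbacbb => cbacb
  | acacbb => abcbb => abcb
  | aaaa
  | cbccabb => cbabb => cbab

bb->b; ca->b; cc->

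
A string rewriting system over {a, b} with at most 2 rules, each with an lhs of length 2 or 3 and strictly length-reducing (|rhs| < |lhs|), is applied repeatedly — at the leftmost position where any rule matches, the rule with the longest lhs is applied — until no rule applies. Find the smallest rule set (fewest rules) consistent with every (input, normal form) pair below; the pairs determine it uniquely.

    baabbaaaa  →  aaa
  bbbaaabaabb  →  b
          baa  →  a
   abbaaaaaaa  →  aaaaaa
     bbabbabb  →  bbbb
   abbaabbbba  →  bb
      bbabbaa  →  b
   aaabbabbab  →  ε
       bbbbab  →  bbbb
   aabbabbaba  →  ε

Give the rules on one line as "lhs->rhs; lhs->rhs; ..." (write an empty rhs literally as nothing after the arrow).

ab->; ba->

  | baabbaaaa => abbaaaa => baaaa => aaa
  | bbbaaabaabb => bbaabaabb => babaabb => baabb => abb => b
  | baa => a
  | abbaaaaaaa => baaaaaaa => aaaaaa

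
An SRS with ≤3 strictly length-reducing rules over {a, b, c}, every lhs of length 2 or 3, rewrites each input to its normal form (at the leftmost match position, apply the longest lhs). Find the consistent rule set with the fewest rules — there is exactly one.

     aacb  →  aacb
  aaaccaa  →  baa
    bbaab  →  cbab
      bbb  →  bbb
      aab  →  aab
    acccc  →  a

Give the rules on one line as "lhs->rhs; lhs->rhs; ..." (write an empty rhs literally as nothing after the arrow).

aaa->b; bba->cb; cc->

  | aacb
  | aaaccaa => bccaa => baa
  | bbaab => cbab
  | bbb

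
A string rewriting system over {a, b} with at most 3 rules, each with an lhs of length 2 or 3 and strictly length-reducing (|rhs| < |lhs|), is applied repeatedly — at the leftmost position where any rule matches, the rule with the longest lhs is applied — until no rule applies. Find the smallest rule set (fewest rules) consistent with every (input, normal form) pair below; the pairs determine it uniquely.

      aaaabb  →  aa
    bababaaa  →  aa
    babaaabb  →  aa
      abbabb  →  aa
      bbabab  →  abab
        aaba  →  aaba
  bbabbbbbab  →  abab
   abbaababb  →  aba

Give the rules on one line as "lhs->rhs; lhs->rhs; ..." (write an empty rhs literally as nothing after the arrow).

aaa->a; baa->a; bb->

  | aaaabb => aabb => aa
  | bababaaa => babaaa => baaa => aa
  | babaaabb => baaabb => aabb => aa
  | abbabb => aabb => aa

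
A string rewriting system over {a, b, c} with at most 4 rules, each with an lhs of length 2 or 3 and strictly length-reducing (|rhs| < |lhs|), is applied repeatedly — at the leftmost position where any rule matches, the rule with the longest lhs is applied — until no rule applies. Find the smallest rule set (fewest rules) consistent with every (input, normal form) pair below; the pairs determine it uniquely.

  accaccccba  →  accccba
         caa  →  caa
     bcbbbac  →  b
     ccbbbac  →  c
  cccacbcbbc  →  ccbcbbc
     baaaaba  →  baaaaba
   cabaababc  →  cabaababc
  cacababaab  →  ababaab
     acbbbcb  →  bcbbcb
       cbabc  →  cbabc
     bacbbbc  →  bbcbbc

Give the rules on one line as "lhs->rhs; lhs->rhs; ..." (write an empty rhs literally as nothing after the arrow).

  | accaccccba => accccba
  | caa
  | bcbbbac => bcac => b
  | ccbbbac => ccac => c

acb->bc; bbb->; cac->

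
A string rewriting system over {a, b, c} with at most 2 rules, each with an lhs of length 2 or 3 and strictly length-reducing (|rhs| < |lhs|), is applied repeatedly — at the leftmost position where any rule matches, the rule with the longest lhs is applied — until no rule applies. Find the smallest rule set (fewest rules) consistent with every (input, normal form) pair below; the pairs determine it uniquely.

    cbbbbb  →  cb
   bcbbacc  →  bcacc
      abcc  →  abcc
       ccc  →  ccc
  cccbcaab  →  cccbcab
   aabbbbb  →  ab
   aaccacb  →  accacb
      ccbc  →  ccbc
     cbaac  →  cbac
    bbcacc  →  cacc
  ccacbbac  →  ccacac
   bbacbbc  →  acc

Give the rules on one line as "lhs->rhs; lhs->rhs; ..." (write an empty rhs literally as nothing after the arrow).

  | cbbbbb => cbbb => cb
  | bcbbacc => bcacc
  | abcc
  | ccc

aa->a; bb->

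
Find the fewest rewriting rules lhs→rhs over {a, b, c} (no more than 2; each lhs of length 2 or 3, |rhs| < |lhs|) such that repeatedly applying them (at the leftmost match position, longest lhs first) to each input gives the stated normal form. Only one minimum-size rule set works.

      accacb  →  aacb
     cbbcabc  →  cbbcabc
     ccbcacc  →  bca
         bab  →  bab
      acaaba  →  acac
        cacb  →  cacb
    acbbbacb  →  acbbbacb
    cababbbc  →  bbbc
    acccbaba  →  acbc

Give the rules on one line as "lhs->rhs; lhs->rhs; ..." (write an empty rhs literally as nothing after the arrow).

aba->c; cc->

  | accacb => aacb
  | cbbcabc
  | ccbcacc => bcacc => bca
  | bab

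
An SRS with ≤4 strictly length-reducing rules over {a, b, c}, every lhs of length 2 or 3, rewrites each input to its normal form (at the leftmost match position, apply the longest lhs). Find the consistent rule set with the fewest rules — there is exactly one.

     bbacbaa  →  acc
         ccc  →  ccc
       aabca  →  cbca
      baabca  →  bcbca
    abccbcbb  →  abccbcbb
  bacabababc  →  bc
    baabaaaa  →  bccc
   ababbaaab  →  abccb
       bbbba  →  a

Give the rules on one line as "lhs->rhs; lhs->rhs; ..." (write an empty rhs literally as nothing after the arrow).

  | bbacbaa => acbaa => acaa => acc
  | ccc
  | aabca => cbca
  | baabca => bcbca

aa->c; bba->a; cab->; cba->ca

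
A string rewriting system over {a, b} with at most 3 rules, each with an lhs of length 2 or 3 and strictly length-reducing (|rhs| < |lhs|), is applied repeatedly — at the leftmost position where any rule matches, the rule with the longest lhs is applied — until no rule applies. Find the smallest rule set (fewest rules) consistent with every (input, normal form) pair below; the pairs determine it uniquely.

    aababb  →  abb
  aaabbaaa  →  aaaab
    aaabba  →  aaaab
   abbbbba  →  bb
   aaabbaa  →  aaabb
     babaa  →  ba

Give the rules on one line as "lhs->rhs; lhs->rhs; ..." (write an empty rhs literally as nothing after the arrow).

  | aababb => abbbb => abb
  | aaabbaaa => aaaabaa => aaabba => aaaab
  | aaabba => aaaab
  | abbbbba => abbba => aba => bb

aba->bb; bba->ab; bbb->b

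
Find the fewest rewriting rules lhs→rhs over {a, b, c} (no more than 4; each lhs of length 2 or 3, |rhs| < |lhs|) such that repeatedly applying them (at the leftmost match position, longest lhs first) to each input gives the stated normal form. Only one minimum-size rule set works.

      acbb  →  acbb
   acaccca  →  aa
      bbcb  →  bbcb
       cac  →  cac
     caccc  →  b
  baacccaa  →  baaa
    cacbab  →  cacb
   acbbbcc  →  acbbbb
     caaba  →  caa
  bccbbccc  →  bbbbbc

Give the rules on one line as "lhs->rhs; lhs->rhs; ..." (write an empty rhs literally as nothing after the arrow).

ab->; aca->aa; cc->b

  | acbb
  | acaccca => aaccca => aabca => aca => aa
  | bbcb
  | cac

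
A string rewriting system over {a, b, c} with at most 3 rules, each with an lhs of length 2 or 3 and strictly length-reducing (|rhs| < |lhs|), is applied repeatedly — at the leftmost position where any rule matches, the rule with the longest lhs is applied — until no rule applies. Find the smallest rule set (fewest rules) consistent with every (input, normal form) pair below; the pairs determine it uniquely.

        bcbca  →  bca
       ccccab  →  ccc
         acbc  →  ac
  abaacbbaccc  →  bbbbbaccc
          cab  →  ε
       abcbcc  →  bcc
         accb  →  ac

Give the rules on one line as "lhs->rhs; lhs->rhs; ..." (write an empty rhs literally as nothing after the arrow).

aac->bb; ab->b; cb->

  | bcbca => bca
  | ccccab => ccccb => ccc
  | acbc => ac
  | abaacbbaccc => baacbbaccc => bbbbbaccc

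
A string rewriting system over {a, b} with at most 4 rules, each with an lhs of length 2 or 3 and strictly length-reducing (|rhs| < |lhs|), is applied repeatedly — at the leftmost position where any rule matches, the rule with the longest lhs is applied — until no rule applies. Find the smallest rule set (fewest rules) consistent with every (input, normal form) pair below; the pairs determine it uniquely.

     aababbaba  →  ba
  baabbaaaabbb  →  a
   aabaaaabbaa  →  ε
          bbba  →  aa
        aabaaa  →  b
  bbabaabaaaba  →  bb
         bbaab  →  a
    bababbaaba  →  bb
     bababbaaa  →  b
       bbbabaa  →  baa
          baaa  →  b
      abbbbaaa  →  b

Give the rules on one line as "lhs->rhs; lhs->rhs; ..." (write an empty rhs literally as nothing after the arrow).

  | aababbaba => ababbaba => babbaba => bbbaba => aaba => aba => ba
  | baabbaaaabbb => babbaaaabbb => bbbaaaabbb => aaaaabbb => aabbb => abbb => bbb => a
  | aabaaaabbaa => abaaaabbaa => baaaabbaa => babbaa => bbbaa => aaa => ε
  | bbba => aa

aaa->; ab->b; bba->bb; bbb->a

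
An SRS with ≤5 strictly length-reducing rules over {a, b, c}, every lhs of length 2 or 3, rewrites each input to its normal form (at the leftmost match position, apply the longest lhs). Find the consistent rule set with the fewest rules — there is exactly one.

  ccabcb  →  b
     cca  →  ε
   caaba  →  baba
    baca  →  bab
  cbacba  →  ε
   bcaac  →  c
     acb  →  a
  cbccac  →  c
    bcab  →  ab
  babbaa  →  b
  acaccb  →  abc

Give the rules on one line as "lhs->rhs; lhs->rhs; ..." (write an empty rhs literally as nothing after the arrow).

aa->; bb->a; ca->b; cb->

  | ccabcb => cbbcb => bcb => b
  | cca => cb => ε
  | caaba => baba
  | baca => bab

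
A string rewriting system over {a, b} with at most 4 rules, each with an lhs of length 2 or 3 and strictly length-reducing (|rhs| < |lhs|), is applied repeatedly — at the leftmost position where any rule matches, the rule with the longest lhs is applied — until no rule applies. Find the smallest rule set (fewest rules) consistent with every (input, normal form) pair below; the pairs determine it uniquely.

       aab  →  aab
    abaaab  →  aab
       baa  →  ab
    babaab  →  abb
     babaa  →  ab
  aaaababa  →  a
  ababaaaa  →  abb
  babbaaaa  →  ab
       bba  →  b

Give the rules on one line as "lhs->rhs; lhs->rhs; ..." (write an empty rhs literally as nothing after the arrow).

  | aab
  | abaaab => aabab => aab
  | baa => ab
  | babaab => baab => abb

aaa->ab; ba->; baa->ab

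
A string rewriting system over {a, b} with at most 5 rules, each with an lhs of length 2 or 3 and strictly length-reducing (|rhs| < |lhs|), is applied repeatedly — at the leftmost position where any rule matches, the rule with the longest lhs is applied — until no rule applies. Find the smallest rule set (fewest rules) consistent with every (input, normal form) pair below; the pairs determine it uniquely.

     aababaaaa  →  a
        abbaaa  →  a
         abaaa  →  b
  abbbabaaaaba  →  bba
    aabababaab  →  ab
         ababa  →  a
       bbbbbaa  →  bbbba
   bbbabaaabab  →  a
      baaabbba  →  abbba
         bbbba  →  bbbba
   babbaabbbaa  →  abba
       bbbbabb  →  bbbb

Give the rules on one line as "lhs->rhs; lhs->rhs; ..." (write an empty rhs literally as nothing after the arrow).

aa->a; aaa->b; baa->a; bab->

  | aababaaaa => ababaaaa => aaaaa => baa => a
  | abbaaa => abaa => aa => a
  | abaaa => aaa => b
  | abbbabaaaaba => abbaaaaba => abaaaba => aaaba => bba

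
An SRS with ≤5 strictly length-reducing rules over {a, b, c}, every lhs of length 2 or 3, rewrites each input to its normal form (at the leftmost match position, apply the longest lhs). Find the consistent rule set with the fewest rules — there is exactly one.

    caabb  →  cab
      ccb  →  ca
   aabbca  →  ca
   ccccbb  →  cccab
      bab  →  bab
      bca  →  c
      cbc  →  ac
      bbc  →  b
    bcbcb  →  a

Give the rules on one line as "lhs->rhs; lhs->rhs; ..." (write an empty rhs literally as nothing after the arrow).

aa->c; bbc->b; bc->a; cb->a

  | caabb => ccbb => cab
  | ccb => ca
  | aabbca => cbbca => abca => aaa => ca
  | ccccbb => cccab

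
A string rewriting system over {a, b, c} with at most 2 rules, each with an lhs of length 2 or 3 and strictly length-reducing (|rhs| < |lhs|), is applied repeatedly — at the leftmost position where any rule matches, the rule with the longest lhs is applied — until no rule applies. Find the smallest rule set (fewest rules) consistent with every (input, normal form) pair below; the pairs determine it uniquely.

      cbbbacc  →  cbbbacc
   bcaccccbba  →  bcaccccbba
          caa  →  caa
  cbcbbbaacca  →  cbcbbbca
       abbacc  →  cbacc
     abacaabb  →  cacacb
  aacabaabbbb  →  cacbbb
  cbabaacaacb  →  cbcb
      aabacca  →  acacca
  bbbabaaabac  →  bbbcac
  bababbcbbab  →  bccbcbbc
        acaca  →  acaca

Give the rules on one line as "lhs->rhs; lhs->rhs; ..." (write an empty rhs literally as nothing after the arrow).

  | cbbbacc
  | bcaccccbba
  | caa
  | cbcbbbaacca => cbcbbbca

aac->; ab->c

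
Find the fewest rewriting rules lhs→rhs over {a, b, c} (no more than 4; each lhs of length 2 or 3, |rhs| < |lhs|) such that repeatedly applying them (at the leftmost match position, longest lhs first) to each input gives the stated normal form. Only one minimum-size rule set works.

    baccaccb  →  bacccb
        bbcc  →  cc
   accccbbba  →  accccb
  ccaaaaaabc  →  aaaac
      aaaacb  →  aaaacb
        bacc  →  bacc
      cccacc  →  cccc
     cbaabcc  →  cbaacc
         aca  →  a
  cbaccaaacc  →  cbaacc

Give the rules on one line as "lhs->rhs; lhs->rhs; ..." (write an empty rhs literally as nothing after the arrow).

  | baccaccb => bacccb
  | bbcc => bcc => cc
  | accccbbba => accccb
  | ccaaaaaabc => caaaaabc => aaaabc => aaaac

bba->; bc->c; ca->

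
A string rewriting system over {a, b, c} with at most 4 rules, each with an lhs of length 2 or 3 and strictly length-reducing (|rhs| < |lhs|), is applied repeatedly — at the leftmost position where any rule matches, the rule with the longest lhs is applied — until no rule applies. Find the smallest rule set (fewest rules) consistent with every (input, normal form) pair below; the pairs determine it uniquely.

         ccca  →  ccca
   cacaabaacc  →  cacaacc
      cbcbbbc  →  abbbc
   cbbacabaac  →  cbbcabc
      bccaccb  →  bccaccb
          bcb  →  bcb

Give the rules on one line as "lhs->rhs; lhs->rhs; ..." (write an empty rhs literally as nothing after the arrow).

  | ccca
  | cacaabaacc => cacaacc
  | cbcbbbc => abbbc
  | cbbacabaac => cbbcabaac => cbbcabac => cbbcabc

aab->; ba->b; cbc->a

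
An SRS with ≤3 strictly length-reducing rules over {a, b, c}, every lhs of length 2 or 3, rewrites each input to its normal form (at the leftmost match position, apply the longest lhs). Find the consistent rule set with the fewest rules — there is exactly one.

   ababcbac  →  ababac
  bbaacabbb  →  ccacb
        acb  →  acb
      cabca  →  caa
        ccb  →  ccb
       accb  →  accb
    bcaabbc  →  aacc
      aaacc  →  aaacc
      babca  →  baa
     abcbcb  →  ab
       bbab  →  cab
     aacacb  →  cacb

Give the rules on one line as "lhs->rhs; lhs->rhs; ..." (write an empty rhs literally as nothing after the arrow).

  | ababcbac => ababac
  | bbaacabbb => caacabbb => cacabbb => ccabbb => ccacb
  | acb
  | cabca => caa

aca->ca; bb->c; bc->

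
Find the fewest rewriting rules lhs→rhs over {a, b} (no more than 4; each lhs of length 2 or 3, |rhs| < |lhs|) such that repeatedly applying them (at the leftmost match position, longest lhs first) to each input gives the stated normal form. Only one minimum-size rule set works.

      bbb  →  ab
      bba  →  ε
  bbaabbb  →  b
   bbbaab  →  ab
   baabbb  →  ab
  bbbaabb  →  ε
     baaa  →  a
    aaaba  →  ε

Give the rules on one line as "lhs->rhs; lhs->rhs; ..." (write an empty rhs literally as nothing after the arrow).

aa->; ba->a; bb->a

  | bbb => ab
  | bba => aa => ε
  | bbaabbb => aaabbb => abbb => aab => b
  | bbbaab => abaab => aaab => ab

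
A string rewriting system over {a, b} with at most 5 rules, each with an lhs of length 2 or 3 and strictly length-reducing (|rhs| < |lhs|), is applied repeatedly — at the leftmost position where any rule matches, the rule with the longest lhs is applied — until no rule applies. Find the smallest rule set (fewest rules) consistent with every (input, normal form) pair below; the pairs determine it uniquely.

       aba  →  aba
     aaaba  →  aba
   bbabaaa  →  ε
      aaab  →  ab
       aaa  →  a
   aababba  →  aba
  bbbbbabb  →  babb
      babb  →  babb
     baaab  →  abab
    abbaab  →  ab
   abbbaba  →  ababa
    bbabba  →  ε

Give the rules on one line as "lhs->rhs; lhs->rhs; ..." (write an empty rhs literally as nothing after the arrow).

  | aba
  | aaaba => aba
  | bbabaaa => abaaa => aaba => aa => ε
  | aaab => ab

aa->; aab->a; baa->ab; bba->a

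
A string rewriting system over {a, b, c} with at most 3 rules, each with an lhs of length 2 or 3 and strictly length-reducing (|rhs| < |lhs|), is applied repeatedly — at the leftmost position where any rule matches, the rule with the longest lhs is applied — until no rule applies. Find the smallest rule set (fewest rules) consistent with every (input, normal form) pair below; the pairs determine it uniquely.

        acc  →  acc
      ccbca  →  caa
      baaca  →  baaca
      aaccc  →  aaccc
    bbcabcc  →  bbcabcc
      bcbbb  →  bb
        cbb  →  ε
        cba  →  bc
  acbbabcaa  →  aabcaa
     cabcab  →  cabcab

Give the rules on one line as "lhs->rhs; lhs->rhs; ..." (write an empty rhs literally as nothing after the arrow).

cba->bc; cbb->; cbc->a

  | acc
  | ccbca => caa
  | baaca
  | aaccc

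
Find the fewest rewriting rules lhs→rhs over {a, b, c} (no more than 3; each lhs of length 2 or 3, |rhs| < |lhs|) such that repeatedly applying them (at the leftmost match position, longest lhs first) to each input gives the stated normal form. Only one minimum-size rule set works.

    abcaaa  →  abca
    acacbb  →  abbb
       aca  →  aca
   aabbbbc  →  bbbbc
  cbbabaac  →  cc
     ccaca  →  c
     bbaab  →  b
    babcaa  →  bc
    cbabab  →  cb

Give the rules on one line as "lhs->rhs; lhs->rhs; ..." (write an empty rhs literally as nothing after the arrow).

aa->; ba->; cac->b

  | abcaaa => abca
  | acacbb => abbb
  | aca
  | aabbbbc => bbbbc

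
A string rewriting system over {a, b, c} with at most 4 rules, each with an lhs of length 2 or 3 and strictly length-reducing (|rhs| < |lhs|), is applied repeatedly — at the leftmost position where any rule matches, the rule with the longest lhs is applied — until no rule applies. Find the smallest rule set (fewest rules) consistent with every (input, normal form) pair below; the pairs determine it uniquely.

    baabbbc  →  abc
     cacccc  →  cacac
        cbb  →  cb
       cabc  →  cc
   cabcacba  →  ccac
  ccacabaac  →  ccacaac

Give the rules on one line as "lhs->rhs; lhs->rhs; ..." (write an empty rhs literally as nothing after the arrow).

  | baabbbc => abbbc => abbc => abc
  | cacccc => cacac
  | cbb => cb
  | cabc => cc

ba->; bb->b; cab->c; ccc->ca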